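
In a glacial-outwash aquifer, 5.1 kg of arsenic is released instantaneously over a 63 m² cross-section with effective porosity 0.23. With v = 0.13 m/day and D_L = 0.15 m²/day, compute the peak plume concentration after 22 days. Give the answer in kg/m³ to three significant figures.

0.0547 kg/m³

The peak of an instantaneous 1D plume sits at x = vt; there the Gaussian factor is 1 and C_max = M/(n_e·A·√(4πDt)), where n_e·A is the pore area the mass is dissolved in.
√(4πDt) = √(4π × 0.15 × 22) = 6.440 m, so C_max = 5.1/(0.23 × 63 × 6.440) = 0.0547 kg/m³.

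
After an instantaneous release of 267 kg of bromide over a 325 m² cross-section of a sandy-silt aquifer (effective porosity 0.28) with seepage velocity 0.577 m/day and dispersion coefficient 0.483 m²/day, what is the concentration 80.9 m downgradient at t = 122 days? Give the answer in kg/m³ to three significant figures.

For an instantaneous plane source, C(x,t) = M/(n_e·A·√(4πDt)) · exp(−(x−vt)²/(4Dt)), with n_e·A the pore (flow) area.
Plume center vt = 0.577 × 122 = 70.394 m, so the well at 80.9 m is 10.506 m downgradient of the peak.
√(4πDt) = 27.21 m, giving peak height M/(n_e·A·√(4πDt)) = 267/(0.28 × 325 × 27.21) = 0.1078 kg/m³.
(x−vt)²/(4Dt) = (10.506)²/(4 × 0.483 × 122) = 0.4683; exp(−0.4683) = 0.6261.
C = 0.1078 × 0.6261 = 0.0675 kg/m³.

0.0675 kg/m³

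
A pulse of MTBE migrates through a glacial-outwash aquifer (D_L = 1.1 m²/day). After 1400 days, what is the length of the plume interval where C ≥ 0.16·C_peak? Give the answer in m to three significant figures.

The plume is Gaussian with σ = √(2Dt) = √(2 × 1.1 × 1400) = 55.50 m.
C/C_peak = exp(−Δx²/(2σ²)) = 0.16 ⇒ Δx = σ·√(−2 ln 0.16) = 55.50 × 1.914 = 106.2 m.
Width = 2Δx = 212 m.

212 m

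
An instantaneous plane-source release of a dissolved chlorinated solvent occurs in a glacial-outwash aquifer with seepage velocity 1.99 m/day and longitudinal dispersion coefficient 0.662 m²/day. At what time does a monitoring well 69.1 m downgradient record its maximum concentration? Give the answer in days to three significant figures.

34.6 days

For the 1D instantaneous-source solution, setting ∂C/∂t = 0 at fixed x gives v²t² + 2Dt − x² = 0, so t = (√(D² + v²x²) − D)/v².
√(D² + v²x²) = √(0.662² + 1.99² × 69.1²) = 137.5; v² = 3.9601.
t = (137.5 − 0.662)/3.9601 = 34.6 days (vs. the pure-advection estimate x/v = 34.7 d).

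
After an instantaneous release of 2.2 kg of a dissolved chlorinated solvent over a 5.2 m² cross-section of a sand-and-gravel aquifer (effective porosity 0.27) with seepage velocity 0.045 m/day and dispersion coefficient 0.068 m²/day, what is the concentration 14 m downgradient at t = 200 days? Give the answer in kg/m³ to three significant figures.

0.0757 kg/m³

For an instantaneous plane source, C(x,t) = M/(n_e·A·√(4πDt)) · exp(−(x−vt)²/(4Dt)), with n_e·A the pore (flow) area.
Plume center vt = 0.045 × 200 = 9 m, so the well at 14 m is 5 m downgradient of the peak.
√(4πDt) = 13.07 m, giving peak height M/(n_e·A·√(4πDt)) = 2.2/(0.27 × 5.2 × 13.07) = 0.1199 kg/m³.
(x−vt)²/(4Dt) = (5)²/(4 × 0.068 × 200) = 0.4596; exp(−0.4596) = 0.6315.
C = 0.1199 × 0.6315 = 0.0757 kg/m³.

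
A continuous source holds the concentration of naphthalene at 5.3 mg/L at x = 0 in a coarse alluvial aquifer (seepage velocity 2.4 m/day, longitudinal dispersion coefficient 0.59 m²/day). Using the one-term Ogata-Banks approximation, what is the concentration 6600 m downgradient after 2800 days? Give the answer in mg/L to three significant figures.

5.20 mg/L

For a continuous step input, C/C₀ ≈ ½·erfc((x−vt)/(2√(Dt))).
vt = 2.4 × 2800 = 6720 m and 2√(Dt) = 2√(0.59 × 2800) = 81.29 m.
Argument (x−vt)/(2√(Dt)) = (6600 − 6720)/81.29 = -1.476; ½·erfc(-1.476) = 0.9816.
C = 5.3 × 0.9816 = 5.20 mg/L.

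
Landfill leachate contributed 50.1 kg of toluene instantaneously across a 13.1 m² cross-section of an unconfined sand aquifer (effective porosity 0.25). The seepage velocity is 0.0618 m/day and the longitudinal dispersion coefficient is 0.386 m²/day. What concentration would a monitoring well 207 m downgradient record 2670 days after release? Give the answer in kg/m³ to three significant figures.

For an instantaneous plane source, C(x,t) = M/(n_e·A·√(4πDt)) · exp(−(x−vt)²/(4Dt)), with n_e·A the pore (flow) area.
Plume center vt = 0.0618 × 2670 = 165.006 m, so the well at 207 m is 41.994 m downgradient of the peak.
√(4πDt) = 113.8 m, giving peak height M/(n_e·A·√(4πDt)) = 50.1/(0.25 × 13.1 × 113.8) = 0.1344 kg/m³.
(x−vt)²/(4Dt) = (41.994)²/(4 × 0.386 × 2670) = 0.4278; exp(−0.4278) = 0.6519.
C = 0.1344 × 0.6519 = 0.0876 kg/m³.

0.0876 kg/m³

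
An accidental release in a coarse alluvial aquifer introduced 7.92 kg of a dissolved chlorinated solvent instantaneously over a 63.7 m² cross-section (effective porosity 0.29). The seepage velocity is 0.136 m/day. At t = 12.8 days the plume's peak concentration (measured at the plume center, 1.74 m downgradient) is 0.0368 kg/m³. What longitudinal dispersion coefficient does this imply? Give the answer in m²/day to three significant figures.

At the plume center C_max = M/(n_e·A·√(4πDt)), so D = M²/(4πt·(n_e·A·C_max)²).
n_e·A·C_max = 0.29 × 63.7 × 0.0368 = 0.6798 kg/m.
D = 7.92²/(4π × 12.8 × 0.6798²) = 0.844 m²/day.

0.844 m²/day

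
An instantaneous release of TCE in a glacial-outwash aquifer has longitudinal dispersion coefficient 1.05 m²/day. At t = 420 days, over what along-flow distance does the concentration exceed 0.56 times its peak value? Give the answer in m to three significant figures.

64.0 m

The plume is Gaussian with σ = √(2Dt) = √(2 × 1.05 × 420) = 29.70 m.
C/C_peak = exp(−Δx²/(2σ²)) = 0.56 ⇒ Δx = σ·√(−2 ln 0.56) = 29.70 × 1.077 = 31.99 m.
Width = 2Δx = 64.0 m.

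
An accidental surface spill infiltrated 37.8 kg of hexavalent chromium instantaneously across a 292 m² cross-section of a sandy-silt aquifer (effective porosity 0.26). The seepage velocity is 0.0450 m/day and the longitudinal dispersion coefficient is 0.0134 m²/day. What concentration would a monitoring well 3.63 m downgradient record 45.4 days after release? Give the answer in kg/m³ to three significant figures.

0.0640 kg/m³

For an instantaneous plane source, C(x,t) = M/(n_e·A·√(4πDt)) · exp(−(x−vt)²/(4Dt)), with n_e·A the pore (flow) area.
Plume center vt = 0.0450 × 45.4 = 2.043 m, so the well at 3.63 m is 1.587 m downgradient of the peak.
√(4πDt) = 2.765 m, giving peak height M/(n_e·A·√(4πDt)) = 37.8/(0.26 × 292 × 2.765) = 0.1801 kg/m³.
(x−vt)²/(4Dt) = (1.587)²/(4 × 0.0134 × 45.4) = 1.035; exp(−1.035) = 0.3552.
C = 0.1801 × 0.3552 = 0.0640 kg/m³.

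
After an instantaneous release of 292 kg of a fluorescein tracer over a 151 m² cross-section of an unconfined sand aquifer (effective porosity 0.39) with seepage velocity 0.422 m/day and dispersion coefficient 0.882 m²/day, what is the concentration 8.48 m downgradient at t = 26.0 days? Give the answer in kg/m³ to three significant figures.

For an instantaneous plane source, C(x,t) = M/(n_e·A·√(4πDt)) · exp(−(x−vt)²/(4Dt)), with n_e·A the pore (flow) area.
Plume center vt = 0.422 × 26.0 = 10.972 m, so the well at 8.48 m is 2.492 m upgradient of the peak.
√(4πDt) = 16.98 m, giving peak height M/(n_e·A·√(4πDt)) = 292/(0.39 × 151 × 16.98) = 0.2920 kg/m³.
(x−vt)²/(4Dt) = (-2.492)²/(4 × 0.882 × 26.0) = 0.06770; exp(−0.06770) = 0.9345.
C = 0.2920 × 0.9345 = 0.273 kg/m³.

0.273 kg/m³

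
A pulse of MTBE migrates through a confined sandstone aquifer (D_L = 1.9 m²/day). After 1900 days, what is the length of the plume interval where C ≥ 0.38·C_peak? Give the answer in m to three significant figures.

236 m

The plume is Gaussian with σ = √(2Dt) = √(2 × 1.9 × 1900) = 84.97 m.
C/C_peak = exp(−Δx²/(2σ²)) = 0.38 ⇒ Δx = σ·√(−2 ln 0.38) = 84.97 × 1.391 = 118.2 m.
Width = 2Δx = 236 m.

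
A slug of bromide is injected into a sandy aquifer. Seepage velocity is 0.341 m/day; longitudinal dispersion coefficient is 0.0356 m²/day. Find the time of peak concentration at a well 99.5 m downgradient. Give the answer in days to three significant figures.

For the 1D instantaneous-source solution, setting ∂C/∂t = 0 at fixed x gives v²t² + 2Dt − x² = 0, so t = (√(D² + v²x²) − D)/v².
√(D² + v²x²) = √(0.0356² + 0.341² × 99.5²) = 33.93; v² = 0.116281.
t = (33.93 − 0.0356)/0.116281 = 291 days (vs. the pure-advection estimate x/v = 292 d).

291 days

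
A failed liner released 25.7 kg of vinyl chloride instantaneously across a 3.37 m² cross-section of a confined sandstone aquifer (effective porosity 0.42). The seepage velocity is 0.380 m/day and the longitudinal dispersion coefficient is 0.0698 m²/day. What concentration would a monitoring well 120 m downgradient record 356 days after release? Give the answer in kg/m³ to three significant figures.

0.0981 kg/m³

For an instantaneous plane source, C(x,t) = M/(n_e·A·√(4πDt)) · exp(−(x−vt)²/(4Dt)), with n_e·A the pore (flow) area.
Plume center vt = 0.380 × 356 = 135.28 m, so the well at 120 m is 15.28 m upgradient of the peak.
√(4πDt) = 17.67 m, giving peak height M/(n_e·A·√(4πDt)) = 25.7/(0.42 × 3.37 × 17.67) = 1.028 kg/m³.
(x−vt)²/(4Dt) = (-15.28)²/(4 × 0.0698 × 356) = 2.349; exp(−2.349) = 0.09546.
C = 1.028 × 0.09546 = 0.0981 kg/m³.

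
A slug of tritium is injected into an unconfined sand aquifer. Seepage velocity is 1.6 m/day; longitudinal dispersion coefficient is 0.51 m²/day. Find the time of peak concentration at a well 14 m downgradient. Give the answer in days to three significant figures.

For the 1D instantaneous-source solution, setting ∂C/∂t = 0 at fixed x gives v²t² + 2Dt − x² = 0, so t = (√(D² + v²x²) − D)/v².
√(D² + v²x²) = √(0.51² + 1.6² × 14²) = 22.41; v² = 2.56.
t = (22.41 − 0.51)/2.56 = 8.55 days (vs. the pure-advection estimate x/v = 8.75 d).

8.55 days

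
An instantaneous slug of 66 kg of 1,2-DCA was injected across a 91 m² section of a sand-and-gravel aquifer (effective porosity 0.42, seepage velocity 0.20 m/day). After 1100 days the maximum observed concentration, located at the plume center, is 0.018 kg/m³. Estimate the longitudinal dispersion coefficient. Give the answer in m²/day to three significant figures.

0.666 m²/day

At the plume center C_max = M/(n_e·A·√(4πDt)), so D = M²/(4πt·(n_e·A·C_max)²).
n_e·A·C_max = 0.42 × 91 × 0.018 = 0.6880 kg/m.
D = 66²/(4π × 1100 × 0.6880²) = 0.666 m²/day.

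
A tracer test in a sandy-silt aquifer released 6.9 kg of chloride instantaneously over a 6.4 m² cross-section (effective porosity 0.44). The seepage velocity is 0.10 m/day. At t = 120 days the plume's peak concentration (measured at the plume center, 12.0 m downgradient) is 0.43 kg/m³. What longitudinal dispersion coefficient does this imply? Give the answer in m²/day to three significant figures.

At the plume center C_max = M/(n_e·A·√(4πDt)), so D = M²/(4πt·(n_e·A·C_max)²).
n_e·A·C_max = 0.44 × 6.4 × 0.43 = 1.211 kg/m.
D = 6.9²/(4π × 120 × 1.211²) = 0.0215 m²/day.

0.0215 m²/day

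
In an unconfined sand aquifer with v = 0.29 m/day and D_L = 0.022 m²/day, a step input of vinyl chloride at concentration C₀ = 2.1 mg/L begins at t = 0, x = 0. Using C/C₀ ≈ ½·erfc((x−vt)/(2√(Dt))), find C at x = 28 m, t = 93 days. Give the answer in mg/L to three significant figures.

0.641 mg/L

For a continuous step input, C/C₀ ≈ ½·erfc((x−vt)/(2√(Dt))).
vt = 0.29 × 93 = 26.97 m and 2√(Dt) = 2√(0.022 × 93) = 2.861 m.
Argument (x−vt)/(2√(Dt)) = (28 − 26.97)/2.861 = 0.3600; ½·erfc(0.3600) = 0.3053.
C = 2.1 × 0.3053 = 0.641 mg/L.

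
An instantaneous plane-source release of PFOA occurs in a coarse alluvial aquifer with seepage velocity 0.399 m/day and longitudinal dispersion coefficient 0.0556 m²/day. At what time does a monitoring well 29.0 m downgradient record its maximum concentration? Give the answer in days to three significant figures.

72.3 days

For the 1D instantaneous-source solution, setting ∂C/∂t = 0 at fixed x gives v²t² + 2Dt − x² = 0, so t = (√(D² + v²x²) − D)/v².
√(D² + v²x²) = √(0.0556² + 0.399² × 29.0²) = 11.57; v² = 0.159201.
t = (11.57 − 0.0556)/0.159201 = 72.3 days (vs. the pure-advection estimate x/v = 72.7 d).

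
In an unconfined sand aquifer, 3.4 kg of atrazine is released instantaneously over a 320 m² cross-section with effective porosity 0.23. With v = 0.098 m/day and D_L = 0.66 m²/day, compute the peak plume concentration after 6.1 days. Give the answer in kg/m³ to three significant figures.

The peak of an instantaneous 1D plume sits at x = vt; there the Gaussian factor is 1 and C_max = M/(n_e·A·√(4πDt)), where n_e·A is the pore area the mass is dissolved in.
√(4πDt) = √(4π × 0.66 × 6.1) = 7.113 m, so C_max = 3.4/(0.23 × 320 × 7.113) = 0.00649 kg/m³.

0.00649 kg/m³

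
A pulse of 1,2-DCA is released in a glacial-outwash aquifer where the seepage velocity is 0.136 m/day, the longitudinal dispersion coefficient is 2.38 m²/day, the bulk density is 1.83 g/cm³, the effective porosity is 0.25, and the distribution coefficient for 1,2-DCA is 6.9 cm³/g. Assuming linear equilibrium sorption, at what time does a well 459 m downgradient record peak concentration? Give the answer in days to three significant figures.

167000 days

Retardation factor R = 1 + ρ_b·K_d/n = 1 + 1.83 × 6.9/0.25 = 51.51.
Sorption retards both mechanisms: v_R = v/R = 0.002640 m/day, D_R = D/R = 0.04620 m²/day.
Peak time from v_R²t² + 2D_R t − x² = 0: t = (√(D_R² + v_R²x²) − D_R)/v_R².
√(D_R² + v_R²x²) = √(0.04620² + 0.002640² × 459²) = 1.213; v_R² = 6.970e-06.
t = (1.213 − 0.04620)/6.970e-06 = 167000 days.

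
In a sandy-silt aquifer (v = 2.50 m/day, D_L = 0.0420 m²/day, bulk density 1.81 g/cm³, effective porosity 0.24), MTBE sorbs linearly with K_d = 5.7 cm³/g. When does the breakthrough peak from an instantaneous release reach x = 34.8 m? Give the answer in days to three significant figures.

Retardation factor R = 1 + ρ_b·K_d/n = 1 + 1.81 × 5.7/0.24 = 43.99.
Sorption retards both mechanisms: v_R = v/R = 0.05683 m/day, D_R = D/R = 0.0009548 m²/day.
Peak time from v_R²t² + 2D_R t − x² = 0: t = (√(D_R² + v_R²x²) − D_R)/v_R².
√(D_R² + v_R²x²) = √(0.0009548² + 0.05683² × 34.8²) = 1.978; v_R² = 0.003230.
t = (1.978 − 0.0009548)/0.003230 = 612 days.

612 days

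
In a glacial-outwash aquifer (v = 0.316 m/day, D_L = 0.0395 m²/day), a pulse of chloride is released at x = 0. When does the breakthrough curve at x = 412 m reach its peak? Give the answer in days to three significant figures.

1300 days

For the 1D instantaneous-source solution, setting ∂C/∂t = 0 at fixed x gives v²t² + 2Dt − x² = 0, so t = (√(D² + v²x²) − D)/v².
√(D² + v²x²) = √(0.0395² + 0.316² × 412²) = 130.2; v² = 0.099856.
t = (130.2 − 0.0395)/0.099856 = 1300 days (vs. the pure-advection estimate x/v = 1300 d).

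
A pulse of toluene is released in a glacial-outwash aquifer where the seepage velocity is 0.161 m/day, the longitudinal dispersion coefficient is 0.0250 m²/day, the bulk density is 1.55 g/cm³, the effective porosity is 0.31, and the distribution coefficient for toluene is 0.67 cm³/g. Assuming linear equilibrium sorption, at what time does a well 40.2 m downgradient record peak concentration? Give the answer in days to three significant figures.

1080 days

Retardation factor R = 1 + ρ_b·K_d/n = 1 + 1.55 × 0.67/0.31 = 4.350.
Sorption retards both mechanisms: v_R = v/R = 0.03701 m/day, D_R = D/R = 0.005747 m²/day.
Peak time from v_R²t² + 2D_R t − x² = 0: t = (√(D_R² + v_R²x²) − D_R)/v_R².
√(D_R² + v_R²x²) = √(0.005747² + 0.03701² × 40.2²) = 1.488; v_R² = 0.001370.
t = (1.488 − 0.005747)/0.001370 = 1080 days.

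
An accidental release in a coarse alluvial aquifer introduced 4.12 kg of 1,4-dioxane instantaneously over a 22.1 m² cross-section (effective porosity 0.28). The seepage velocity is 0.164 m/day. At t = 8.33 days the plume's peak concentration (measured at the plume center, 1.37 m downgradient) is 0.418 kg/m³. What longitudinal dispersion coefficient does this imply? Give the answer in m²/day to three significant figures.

At the plume center C_max = M/(n_e·A·√(4πDt)), so D = M²/(4πt·(n_e·A·C_max)²).
n_e·A·C_max = 0.28 × 22.1 × 0.418 = 2.587 kg/m.
D = 4.12²/(4π × 8.33 × 2.587²) = 0.0242 m²/day.

0.0242 m²/day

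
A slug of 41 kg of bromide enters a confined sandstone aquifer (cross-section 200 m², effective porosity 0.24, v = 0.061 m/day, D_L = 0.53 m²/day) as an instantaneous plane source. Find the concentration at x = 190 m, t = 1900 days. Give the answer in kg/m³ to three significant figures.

For an instantaneous plane source, C(x,t) = M/(n_e·A·√(4πDt)) · exp(−(x−vt)²/(4Dt)), with n_e·A the pore (flow) area.
Plume center vt = 0.061 × 1900 = 115.9 m, so the well at 190 m is 74.1 m downgradient of the peak.
√(4πDt) = 112.5 m, giving peak height M/(n_e·A·√(4πDt)) = 41/(0.24 × 200 × 112.5) = 0.007593 kg/m³.
(x−vt)²/(4Dt) = (74.1)²/(4 × 0.53 × 1900) = 1.363; exp(−1.363) = 0.2559.
C = 0.007593 × 0.2559 = 0.00194 kg/m³.

0.00194 kg/m³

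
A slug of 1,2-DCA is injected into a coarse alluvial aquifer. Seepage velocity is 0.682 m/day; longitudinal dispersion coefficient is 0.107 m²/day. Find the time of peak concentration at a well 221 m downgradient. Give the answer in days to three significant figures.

For the 1D instantaneous-source solution, setting ∂C/∂t = 0 at fixed x gives v²t² + 2Dt − x² = 0, so t = (√(D² + v²x²) − D)/v².
√(D² + v²x²) = √(0.107² + 0.682² × 221²) = 150.7; v² = 0.465124.
t = (150.7 − 0.107)/0.465124 = 324 days (vs. the pure-advection estimate x/v = 324 d).

324 days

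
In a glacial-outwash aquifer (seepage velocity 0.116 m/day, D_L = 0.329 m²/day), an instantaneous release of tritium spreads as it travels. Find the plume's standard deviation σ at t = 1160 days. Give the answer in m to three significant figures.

Dispersive spreading gives a Gaussian with σ² = 2Dt; advection only shifts the center.
σ = √(2 × 0.329 × 1160) = 27.6 m.

27.6 m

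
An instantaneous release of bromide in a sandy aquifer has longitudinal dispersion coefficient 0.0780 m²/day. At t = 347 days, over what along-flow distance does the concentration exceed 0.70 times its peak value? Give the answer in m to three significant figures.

The plume is Gaussian with σ = √(2Dt) = √(2 × 0.0780 × 347) = 7.357 m.
C/C_peak = exp(−Δx²/(2σ²)) = 0.70 ⇒ Δx = σ·√(−2 ln 0.70) = 7.357 × 0.8446 = 6.214 m.
Width = 2Δx = 12.4 m.

12.4 m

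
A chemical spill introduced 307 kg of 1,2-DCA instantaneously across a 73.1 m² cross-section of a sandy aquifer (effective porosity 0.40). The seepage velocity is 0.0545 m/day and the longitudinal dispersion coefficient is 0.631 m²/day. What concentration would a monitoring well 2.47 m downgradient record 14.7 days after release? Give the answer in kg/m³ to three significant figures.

For an instantaneous plane source, C(x,t) = M/(n_e·A·√(4πDt)) · exp(−(x−vt)²/(4Dt)), with n_e·A the pore (flow) area.
Plume center vt = 0.0545 × 14.7 = 0.80115 m, so the well at 2.47 m is 1.66885 m downgradient of the peak.
√(4πDt) = 10.80 m, giving peak height M/(n_e·A·√(4πDt)) = 307/(0.40 × 73.1 × 10.80) = 0.9722 kg/m³.
(x−vt)²/(4Dt) = (1.66885)²/(4 × 0.631 × 14.7) = 0.07506; exp(−0.07506) = 0.9277.
C = 0.9722 × 0.9277 = 0.902 kg/m³.

0.902 kg/m³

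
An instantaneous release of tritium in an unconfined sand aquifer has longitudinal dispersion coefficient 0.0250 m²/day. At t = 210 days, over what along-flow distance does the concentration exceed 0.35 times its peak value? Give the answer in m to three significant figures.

The plume is Gaussian with σ = √(2Dt) = √(2 × 0.0250 × 210) = 3.240 m.
C/C_peak = exp(−Δx²/(2σ²)) = 0.35 ⇒ Δx = σ·√(−2 ln 0.35) = 3.240 × 1.449 = 4.695 m.
Width = 2Δx = 9.39 m.

9.39 m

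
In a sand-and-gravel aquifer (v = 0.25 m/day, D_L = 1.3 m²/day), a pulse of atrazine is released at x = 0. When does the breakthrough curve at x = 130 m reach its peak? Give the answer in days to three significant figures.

500 days

For the 1D instantaneous-source solution, setting ∂C/∂t = 0 at fixed x gives v²t² + 2Dt − x² = 0, so t = (√(D² + v²x²) − D)/v².
√(D² + v²x²) = √(1.3² + 0.25² × 130²) = 32.53; v² = 0.0625.
t = (32.53 − 1.3)/0.0625 = 500 days (vs. the pure-advection estimate x/v = 520 d).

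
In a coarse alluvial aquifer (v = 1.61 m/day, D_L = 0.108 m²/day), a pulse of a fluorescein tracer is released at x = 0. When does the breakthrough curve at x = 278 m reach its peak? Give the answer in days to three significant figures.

For the 1D instantaneous-source solution, setting ∂C/∂t = 0 at fixed x gives v²t² + 2Dt − x² = 0, so t = (√(D² + v²x²) − D)/v².
√(D² + v²x²) = √(0.108² + 1.61² × 278²) = 447.6; v² = 2.5921.
t = (447.6 − 0.108)/2.5921 = 173 days (vs. the pure-advection estimate x/v = 173 d).

173 days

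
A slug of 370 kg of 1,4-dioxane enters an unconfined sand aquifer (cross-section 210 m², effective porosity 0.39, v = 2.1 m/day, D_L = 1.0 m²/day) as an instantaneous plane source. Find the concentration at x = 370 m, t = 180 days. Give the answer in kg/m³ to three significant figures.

For an instantaneous plane source, C(x,t) = M/(n_e·A·√(4πDt)) · exp(−(x−vt)²/(4Dt)), with n_e·A the pore (flow) area.
Plume center vt = 2.1 × 180 = 378 m, so the well at 370 m is 8 m upgradient of the peak.
√(4πDt) = 47.56 m, giving peak height M/(n_e·A·√(4πDt)) = 370/(0.39 × 210 × 47.56) = 0.09499 kg/m³.
(x−vt)²/(4Dt) = (-8)²/(4 × 1.0 × 180) = 0.08889; exp(−0.08889) = 0.9149.
C = 0.09499 × 0.9149 = 0.0869 kg/m³.

0.0869 kg/m³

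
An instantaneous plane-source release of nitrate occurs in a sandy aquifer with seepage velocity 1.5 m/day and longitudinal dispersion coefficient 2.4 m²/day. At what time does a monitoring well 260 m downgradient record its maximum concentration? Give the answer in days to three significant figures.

172 days

For the 1D instantaneous-source solution, setting ∂C/∂t = 0 at fixed x gives v²t² + 2Dt − x² = 0, so t = (√(D² + v²x²) − D)/v².
√(D² + v²x²) = √(2.4² + 1.5² × 260²) = 390.0; v² = 2.25.
t = (390.0 − 2.4)/2.25 = 172 days (vs. the pure-advection estimate x/v = 173 d).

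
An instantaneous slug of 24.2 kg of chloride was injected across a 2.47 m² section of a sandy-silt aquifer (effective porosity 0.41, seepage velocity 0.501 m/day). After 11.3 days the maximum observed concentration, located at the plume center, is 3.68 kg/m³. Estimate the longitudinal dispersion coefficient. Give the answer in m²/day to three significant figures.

At the plume center C_max = M/(n_e·A·√(4πDt)), so D = M²/(4πt·(n_e·A·C_max)²).
n_e·A·C_max = 0.41 × 2.47 × 3.68 = 3.727 kg/m.
D = 24.2²/(4π × 11.3 × 3.727²) = 0.297 m²/day.

0.297 m²/day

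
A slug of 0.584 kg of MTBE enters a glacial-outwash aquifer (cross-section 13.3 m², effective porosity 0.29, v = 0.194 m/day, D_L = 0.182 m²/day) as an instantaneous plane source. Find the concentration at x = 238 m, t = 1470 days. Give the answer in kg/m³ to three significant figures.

For an instantaneous plane source, C(x,t) = M/(n_e·A·√(4πDt)) · exp(−(x−vt)²/(4Dt)), with n_e·A the pore (flow) area.
Plume center vt = 0.194 × 1470 = 285.18 m, so the well at 238 m is 47.18 m upgradient of the peak.
√(4πDt) = 57.98 m, giving peak height M/(n_e·A·√(4πDt)) = 0.584/(0.29 × 13.3 × 57.98) = 0.002611 kg/m³.
(x−vt)²/(4Dt) = (-47.18)²/(4 × 0.182 × 1470) = 2.080; exp(−2.080) = 0.1249.
C = 0.002611 × 0.1249 = 0.000326 kg/m³.

0.000326 kg/m³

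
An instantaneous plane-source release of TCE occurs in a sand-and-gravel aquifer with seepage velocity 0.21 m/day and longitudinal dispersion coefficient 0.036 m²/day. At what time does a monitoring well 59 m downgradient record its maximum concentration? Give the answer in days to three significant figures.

For the 1D instantaneous-source solution, setting ∂C/∂t = 0 at fixed x gives v²t² + 2Dt − x² = 0, so t = (√(D² + v²x²) − D)/v².
√(D² + v²x²) = √(0.036² + 0.21² × 59²) = 12.39; v² = 0.0441.
t = (12.39 − 0.036)/0.0441 = 280 days (vs. the pure-advection estimate x/v = 281 d).

280 days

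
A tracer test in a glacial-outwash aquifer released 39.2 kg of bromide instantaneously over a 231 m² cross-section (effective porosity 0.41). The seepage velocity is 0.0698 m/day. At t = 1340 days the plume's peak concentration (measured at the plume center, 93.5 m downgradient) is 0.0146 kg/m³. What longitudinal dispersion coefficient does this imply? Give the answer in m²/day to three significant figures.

0.0477 m²/day

At the plume center C_max = M/(n_e·A·√(4πDt)), so D = M²/(4πt·(n_e·A·C_max)²).
n_e·A·C_max = 0.41 × 231 × 0.0146 = 1.383 kg/m.
D = 39.2²/(4π × 1340 × 1.383²) = 0.0477 m²/day.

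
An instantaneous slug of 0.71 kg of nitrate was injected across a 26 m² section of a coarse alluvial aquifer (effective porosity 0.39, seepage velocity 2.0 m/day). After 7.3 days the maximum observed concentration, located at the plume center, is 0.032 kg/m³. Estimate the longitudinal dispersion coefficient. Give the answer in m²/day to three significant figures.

0.0522 m²/day

At the plume center C_max = M/(n_e·A·√(4πDt)), so D = M²/(4πt·(n_e·A·C_max)²).
n_e·A·C_max = 0.39 × 26 × 0.032 = 0.3245 kg/m.
D = 0.71²/(4π × 7.3 × 0.3245²) = 0.0522 m²/day.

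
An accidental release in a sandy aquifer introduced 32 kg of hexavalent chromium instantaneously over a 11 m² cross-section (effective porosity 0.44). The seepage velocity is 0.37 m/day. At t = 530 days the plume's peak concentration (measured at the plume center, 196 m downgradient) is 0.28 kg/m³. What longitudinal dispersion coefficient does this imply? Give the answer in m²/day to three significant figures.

At the plume center C_max = M/(n_e·A·√(4πDt)), so D = M²/(4πt·(n_e·A·C_max)²).
n_e·A·C_max = 0.44 × 11 × 0.28 = 1.355 kg/m.
D = 32²/(4π × 530 × 1.355²) = 0.0837 m²/day.

0.0837 m²/day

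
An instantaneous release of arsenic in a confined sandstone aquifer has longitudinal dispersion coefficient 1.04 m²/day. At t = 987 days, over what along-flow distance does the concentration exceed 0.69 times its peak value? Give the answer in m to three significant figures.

78.1 m

The plume is Gaussian with σ = √(2Dt) = √(2 × 1.04 × 987) = 45.31 m.
C/C_peak = exp(−Δx²/(2σ²)) = 0.69 ⇒ Δx = σ·√(−2 ln 0.69) = 45.31 × 0.8615 = 39.03 m.
Width = 2Δx = 78.1 m.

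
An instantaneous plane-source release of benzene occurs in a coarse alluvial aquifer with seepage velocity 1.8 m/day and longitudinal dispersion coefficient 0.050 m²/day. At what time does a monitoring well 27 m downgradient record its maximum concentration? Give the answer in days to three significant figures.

For the 1D instantaneous-source solution, setting ∂C/∂t = 0 at fixed x gives v²t² + 2Dt − x² = 0, so t = (√(D² + v²x²) − D)/v².
√(D² + v²x²) = √(0.050² + 1.8² × 27²) = 48.60; v² = 3.24.
t = (48.60 − 0.050)/3.24 = 15.0 days (vs. the pure-advection estimate x/v = 15.0 d).

15.0 days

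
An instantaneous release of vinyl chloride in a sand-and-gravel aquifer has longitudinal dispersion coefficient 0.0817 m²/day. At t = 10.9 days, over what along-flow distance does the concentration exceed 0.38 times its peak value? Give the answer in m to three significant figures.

3.71 m

The plume is Gaussian with σ = √(2Dt) = √(2 × 0.0817 × 10.9) = 1.335 m.
C/C_peak = exp(−Δx²/(2σ²)) = 0.38 ⇒ Δx = σ·√(−2 ln 0.38) = 1.335 × 1.391 = 1.857 m.
Width = 2Δx = 3.71 m.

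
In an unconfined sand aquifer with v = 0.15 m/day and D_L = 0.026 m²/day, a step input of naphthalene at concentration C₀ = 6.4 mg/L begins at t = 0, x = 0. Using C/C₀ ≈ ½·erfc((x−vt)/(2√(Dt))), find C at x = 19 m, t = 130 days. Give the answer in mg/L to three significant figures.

For a continuous step input, C/C₀ ≈ ½·erfc((x−vt)/(2√(Dt))).
vt = 0.15 × 130 = 19.5 m and 2√(Dt) = 2√(0.026 × 130) = 3.677 m.
Argument (x−vt)/(2√(Dt)) = (19 − 19.5)/3.677 = -0.1360; ½·erfc(-0.1360) = 0.5763.
C = 6.4 × 0.5763 = 3.69 mg/L.

3.69 mg/L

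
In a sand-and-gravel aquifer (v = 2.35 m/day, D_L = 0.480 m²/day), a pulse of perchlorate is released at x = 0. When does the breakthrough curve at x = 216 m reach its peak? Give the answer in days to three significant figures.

91.8 days

For the 1D instantaneous-source solution, setting ∂C/∂t = 0 at fixed x gives v²t² + 2Dt − x² = 0, so t = (√(D² + v²x²) − D)/v².
√(D² + v²x²) = √(0.480² + 2.35² × 216²) = 507.6; v² = 5.5225.
t = (507.6 − 0.480)/5.5225 = 91.8 days (vs. the pure-advection estimate x/v = 91.9 d).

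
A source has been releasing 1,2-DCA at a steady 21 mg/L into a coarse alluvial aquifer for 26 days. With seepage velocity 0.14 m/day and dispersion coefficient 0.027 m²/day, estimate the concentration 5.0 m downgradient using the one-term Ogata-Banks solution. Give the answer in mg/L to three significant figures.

For a continuous step input, C/C₀ ≈ ½·erfc((x−vt)/(2√(Dt))).
vt = 0.14 × 26 = 3.64 m and 2√(Dt) = 2√(0.027 × 26) = 1.676 m.
Argument (x−vt)/(2√(Dt)) = (5.0 − 3.64)/1.676 = 0.8115; ½·erfc(0.8115) = 0.1256.
C = 21 × 0.1256 = 2.64 mg/L.

2.64 mg/L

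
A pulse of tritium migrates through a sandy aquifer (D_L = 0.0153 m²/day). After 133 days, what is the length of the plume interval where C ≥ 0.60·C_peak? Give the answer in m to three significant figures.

4.08 m

The plume is Gaussian with σ = √(2Dt) = √(2 × 0.0153 × 133) = 2.017 m.
C/C_peak = exp(−Δx²/(2σ²)) = 0.60 ⇒ Δx = σ·√(−2 ln 0.60) = 2.017 × 1.011 = 2.039 m.
Width = 2Δx = 4.08 m.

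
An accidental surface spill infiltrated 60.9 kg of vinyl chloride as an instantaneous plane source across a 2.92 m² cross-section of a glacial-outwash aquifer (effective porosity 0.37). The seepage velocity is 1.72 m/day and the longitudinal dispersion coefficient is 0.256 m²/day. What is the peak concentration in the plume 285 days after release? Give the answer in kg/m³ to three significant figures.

1.86 kg/m³

The peak of an instantaneous 1D plume sits at x = vt; there the Gaussian factor is 1 and C_max = M/(n_e·A·√(4πDt)), where n_e·A is the pore area the mass is dissolved in.
√(4πDt) = √(4π × 0.256 × 285) = 30.28 m, so C_max = 60.9/(0.37 × 2.92 × 30.28) = 1.86 kg/m³.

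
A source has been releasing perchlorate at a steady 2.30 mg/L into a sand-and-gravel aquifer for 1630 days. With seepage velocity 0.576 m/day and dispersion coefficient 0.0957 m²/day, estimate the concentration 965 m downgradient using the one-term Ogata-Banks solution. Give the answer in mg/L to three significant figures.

0.160 mg/L

For a continuous step input, C/C₀ ≈ ½·erfc((x−vt)/(2√(Dt))).
vt = 0.576 × 1630 = 938.88 m and 2√(Dt) = 2√(0.0957 × 1630) = 24.98 m.
Argument (x−vt)/(2√(Dt)) = (965 − 938.88)/24.98 = 1.046; ½·erfc(1.046) = 0.06953.
C = 2.30 × 0.06953 = 0.160 mg/L.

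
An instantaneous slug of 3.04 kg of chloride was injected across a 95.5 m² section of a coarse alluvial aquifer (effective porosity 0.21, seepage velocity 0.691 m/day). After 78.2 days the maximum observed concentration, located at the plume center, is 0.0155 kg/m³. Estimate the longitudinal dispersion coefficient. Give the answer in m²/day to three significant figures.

At the plume center C_max = M/(n_e·A·√(4πDt)), so D = M²/(4πt·(n_e·A·C_max)²).
n_e·A·C_max = 0.21 × 95.5 × 0.0155 = 0.3109 kg/m.
D = 3.04²/(4π × 78.2 × 0.3109²) = 0.0973 m²/day.

0.0973 m²/day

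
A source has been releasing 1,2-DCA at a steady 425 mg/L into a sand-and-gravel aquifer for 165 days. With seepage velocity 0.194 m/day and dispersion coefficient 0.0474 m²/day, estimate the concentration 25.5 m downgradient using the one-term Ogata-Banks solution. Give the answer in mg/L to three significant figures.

404 mg/L

For a continuous step input, C/C₀ ≈ ½·erfc((x−vt)/(2√(Dt))).
vt = 0.194 × 165 = 32.01 m and 2√(Dt) = 2√(0.0474 × 165) = 5.593 m.
Argument (x−vt)/(2√(Dt)) = (25.5 − 32.01)/5.593 = -1.164; ½·erfc(-1.164) = 0.9501.
C = 425 × 0.9501 = 404 mg/L.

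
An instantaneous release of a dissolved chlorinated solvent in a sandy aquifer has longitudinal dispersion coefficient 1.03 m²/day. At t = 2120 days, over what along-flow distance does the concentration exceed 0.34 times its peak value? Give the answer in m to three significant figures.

The plume is Gaussian with σ = √(2Dt) = √(2 × 1.03 × 2120) = 66.08 m.
C/C_peak = exp(−Δx²/(2σ²)) = 0.34 ⇒ Δx = σ·√(−2 ln 0.34) = 66.08 × 1.469 = 97.07 m.
Width = 2Δx = 194 m.

194 m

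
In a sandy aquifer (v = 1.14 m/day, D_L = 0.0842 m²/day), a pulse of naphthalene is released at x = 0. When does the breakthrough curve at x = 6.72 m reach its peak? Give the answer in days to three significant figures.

5.83 days

For the 1D instantaneous-source solution, setting ∂C/∂t = 0 at fixed x gives v²t² + 2Dt − x² = 0, so t = (√(D² + v²x²) − D)/v².
√(D² + v²x²) = √(0.0842² + 1.14² × 6.72²) = 7.661; v² = 1.2996.
t = (7.661 − 0.0842)/1.2996 = 5.83 days (vs. the pure-advection estimate x/v = 5.89 d).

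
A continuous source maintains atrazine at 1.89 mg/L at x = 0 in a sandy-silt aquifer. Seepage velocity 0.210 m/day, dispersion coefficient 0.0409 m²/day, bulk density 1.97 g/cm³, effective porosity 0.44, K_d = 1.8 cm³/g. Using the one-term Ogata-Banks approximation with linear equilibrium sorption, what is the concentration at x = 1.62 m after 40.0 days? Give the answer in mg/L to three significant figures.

Retardation factor R = 1 + ρ_b·K_d/n = 1 + 1.97 × 1.8/0.44 = 9.059.
Sorption retards both mechanisms: v_R = v/R = 0.02318 m/day, D_R = D/R = 0.004515 m²/day.
v_R·t = 0.02318 × 40.0 = 0.9272 m; 2√(D_R t) = 0.8499 m; argument = (1.62 − 0.9272)/0.8499 = 0.8152.
C = C₀ × ½·erfc(0.8152) = 1.89 × 0.1245 = 0.235 mg/L.

0.235 mg/L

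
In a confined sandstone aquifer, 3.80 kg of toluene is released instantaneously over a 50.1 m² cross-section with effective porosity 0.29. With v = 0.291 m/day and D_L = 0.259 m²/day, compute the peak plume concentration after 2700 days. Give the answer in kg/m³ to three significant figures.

The peak of an instantaneous 1D plume sits at x = vt; there the Gaussian factor is 1 and C_max = M/(n_e·A·√(4πDt)), where n_e·A is the pore area the mass is dissolved in.
√(4πDt) = √(4π × 0.259 × 2700) = 93.74 m, so C_max = 3.80/(0.29 × 50.1 × 93.74) = 0.00279 kg/m³.

0.00279 kg/m³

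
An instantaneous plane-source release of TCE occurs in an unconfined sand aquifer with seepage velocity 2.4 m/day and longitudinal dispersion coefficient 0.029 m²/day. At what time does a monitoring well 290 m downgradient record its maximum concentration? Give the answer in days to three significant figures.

121 days

For the 1D instantaneous-source solution, setting ∂C/∂t = 0 at fixed x gives v²t² + 2Dt − x² = 0, so t = (√(D² + v²x²) − D)/v².
√(D² + v²x²) = √(0.029² + 2.4² × 290²) = 696.0; v² = 5.76.
t = (696.0 − 0.029)/5.76 = 121 days (vs. the pure-advection estimate x/v = 121 d).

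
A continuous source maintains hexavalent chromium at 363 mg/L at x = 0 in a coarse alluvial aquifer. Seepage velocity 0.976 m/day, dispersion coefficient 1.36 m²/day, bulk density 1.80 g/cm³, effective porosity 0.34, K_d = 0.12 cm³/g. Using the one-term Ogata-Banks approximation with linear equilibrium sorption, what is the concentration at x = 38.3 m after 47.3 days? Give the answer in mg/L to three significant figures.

Retardation factor R = 1 + ρ_b·K_d/n = 1 + 1.80 × 0.12/0.34 = 1.635.
Sorption retards both mechanisms: v_R = v/R = 0.5969 m/day, D_R = D/R = 0.8318 m²/day.
v_R·t = 0.5969 × 47.3 = 28.23337 m; 2√(D_R t) = 12.54 m; argument = (38.3 − 28.23337)/12.54 = 0.8028.
C = C₀ × ½·erfc(0.8028) = 363 × 0.1281 = 46.5 mg/L.

46.5 mg/L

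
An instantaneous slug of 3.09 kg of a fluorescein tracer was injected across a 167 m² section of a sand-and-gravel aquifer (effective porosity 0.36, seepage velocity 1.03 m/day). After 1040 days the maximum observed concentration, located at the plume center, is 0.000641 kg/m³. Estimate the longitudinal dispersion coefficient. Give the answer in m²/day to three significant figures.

At the plume center C_max = M/(n_e·A·√(4πDt)), so D = M²/(4πt·(n_e·A·C_max)²).
n_e·A·C_max = 0.36 × 167 × 0.000641 = 0.03854 kg/m.
D = 3.09²/(4π × 1040 × 0.03854²) = 0.492 m²/day.

0.492 m²/day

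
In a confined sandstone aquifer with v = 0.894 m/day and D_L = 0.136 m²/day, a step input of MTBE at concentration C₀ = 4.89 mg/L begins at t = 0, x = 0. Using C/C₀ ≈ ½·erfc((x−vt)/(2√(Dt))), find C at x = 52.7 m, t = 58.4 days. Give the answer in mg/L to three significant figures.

For a continuous step input, C/C₀ ≈ ½·erfc((x−vt)/(2√(Dt))).
vt = 0.894 × 58.4 = 52.2096 m and 2√(Dt) = 2√(0.136 × 58.4) = 5.636 m.
Argument (x−vt)/(2√(Dt)) = (52.7 − 52.2096)/5.636 = 0.08701; ½·erfc(0.08701) = 0.4510.
C = 4.89 × 0.4510 = 2.21 mg/L.

2.21 mg/L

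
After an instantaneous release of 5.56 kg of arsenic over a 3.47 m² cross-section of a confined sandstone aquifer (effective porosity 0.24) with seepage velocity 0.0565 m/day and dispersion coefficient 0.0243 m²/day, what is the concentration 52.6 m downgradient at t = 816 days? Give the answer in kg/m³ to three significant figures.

For an instantaneous plane source, C(x,t) = M/(n_e·A·√(4πDt)) · exp(−(x−vt)²/(4Dt)), with n_e·A the pore (flow) area.
Plume center vt = 0.0565 × 816 = 46.104 m, so the well at 52.6 m is 6.496 m downgradient of the peak.
√(4πDt) = 15.79 m, giving peak height M/(n_e·A·√(4πDt)) = 5.56/(0.24 × 3.47 × 15.79) = 0.4228 kg/m³.
(x−vt)²/(4Dt) = (6.496)²/(4 × 0.0243 × 816) = 0.5320; exp(−0.5320) = 0.5874.
C = 0.4228 × 0.5874 = 0.248 kg/m³.

0.248 kg/m³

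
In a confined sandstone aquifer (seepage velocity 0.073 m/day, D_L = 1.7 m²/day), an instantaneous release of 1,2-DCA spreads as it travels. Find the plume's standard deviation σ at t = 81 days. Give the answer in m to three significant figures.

Dispersive spreading gives a Gaussian with σ² = 2Dt; advection only shifts the center.
σ = √(2 × 1.7 × 81) = 16.6 m.

16.6 m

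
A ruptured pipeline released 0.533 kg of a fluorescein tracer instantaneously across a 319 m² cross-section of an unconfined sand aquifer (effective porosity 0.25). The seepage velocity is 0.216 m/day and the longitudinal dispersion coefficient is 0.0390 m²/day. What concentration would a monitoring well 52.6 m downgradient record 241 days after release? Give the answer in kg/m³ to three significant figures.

0.000610 kg/m³

For an instantaneous plane source, C(x,t) = M/(n_e·A·√(4πDt)) · exp(−(x−vt)²/(4Dt)), with n_e·A the pore (flow) area.
Plume center vt = 0.216 × 241 = 52.056 m, so the well at 52.6 m is 0.544 m downgradient of the peak.
√(4πDt) = 10.87 m, giving peak height M/(n_e·A·√(4πDt)) = 0.533/(0.25 × 319 × 10.87) = 0.0006148 kg/m³.
(x−vt)²/(4Dt) = (0.544)²/(4 × 0.0390 × 241) = 0.007871; exp(−0.007871) = 0.9922.
C = 0.0006148 × 0.9922 = 0.000610 kg/m³.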